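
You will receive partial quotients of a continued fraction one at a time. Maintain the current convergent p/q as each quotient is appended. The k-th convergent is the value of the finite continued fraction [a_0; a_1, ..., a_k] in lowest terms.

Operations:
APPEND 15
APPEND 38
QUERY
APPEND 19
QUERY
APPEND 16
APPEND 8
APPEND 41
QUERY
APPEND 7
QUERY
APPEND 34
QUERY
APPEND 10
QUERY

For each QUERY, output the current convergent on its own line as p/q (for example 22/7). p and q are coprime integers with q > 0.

571/38
10864/723
57821379/3848017
406155677/27029690
13867114397/922857477
139077299647/9255604460

APPEND 15: p_0 = 15·1 + 0 = 15, q_0 = 15·0 + 1 = 1 → 15/1
APPEND 38: p_1 = 38·15 + 1 = 571, q_1 = 38·1 + 0 = 38 → 571/38
APPEND 19: p_2 = 19·571 + 15 = 10864, q_2 = 19·38 + 1 = 723 → 10864/723
APPEND 16: p_3 = 16·10864 + 571 = 174395, q_3 = 16·723 + 38 = 11606 → 174395/11606
APPEND 8: p_4 = 8·174395 + 10864 = 1406024, q_4 = 8·11606 + 723 = 93571 → 1406024/93571
APPEND 41: p_5 = 41·1406024 + 174395 = 57821379, q_5 = 41·93571 + 11606 = 3848017 → 57821379/3848017
APPEND 7: p_6 = 7·57821379 + 1406024 = 406155677, q_6 = 7·3848017 + 93571 = 27029690 → 406155677/27029690
APPEND 34: p_7 = 34·406155677 + 57821379 = 13867114397, q_7 = 34·27029690 + 3848017 = 922857477 → 13867114397/922857477
APPEND 10: p_8 = 10·13867114397 + 406155677 = 139077299647, q_8 = 10·922857477 + 27029690 = 9255604460 → 139077299647/9255604460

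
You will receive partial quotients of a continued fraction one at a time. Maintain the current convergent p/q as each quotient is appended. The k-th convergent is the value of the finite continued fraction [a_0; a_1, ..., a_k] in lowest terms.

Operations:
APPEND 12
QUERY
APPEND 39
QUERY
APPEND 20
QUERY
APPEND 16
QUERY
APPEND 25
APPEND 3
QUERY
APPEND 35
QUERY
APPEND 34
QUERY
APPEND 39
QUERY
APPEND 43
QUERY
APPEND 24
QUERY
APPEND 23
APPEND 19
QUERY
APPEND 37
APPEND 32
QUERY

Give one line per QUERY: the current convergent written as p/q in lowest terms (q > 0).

12/1
469/39
9392/781
150741/12535
11484492/955003
405735137/33739261
13806479150/1148089877
538858421987/44809244464
23184718624591/1927945601829
556972105412171/46315503688360
244394291824398127/20322821581936431
290017909192491125263/24116693479568562223

APPEND 12: p_0 = 12·1 + 0 = 12, q_0 = 12·0 + 1 = 1 → 12/1
APPEND 39: p_1 = 39·12 + 1 = 469, q_1 = 39·1 + 0 = 39 → 469/39
APPEND 20: p_2 = 20·469 + 12 = 9392, q_2 = 20·39 + 1 = 781 → 9392/781
APPEND 16: p_3 = 16·9392 + 469 = 150741, q_3 = 16·781 + 39 = 12535 → 150741/12535
APPEND 25: p_4 = 25·150741 + 9392 = 3777917, q_4 = 25·12535 + 781 = 314156 → 3777917/314156
APPEND 3: p_5 = 3·3777917 + 150741 = 11484492, q_5 = 3·314156 + 12535 = 955003 → 11484492/955003
APPEND 35: p_6 = 35·11484492 + 3777917 = 405735137, q_6 = 35·955003 + 314156 = 33739261 → 405735137/33739261
APPEND 34: p_7 = 34·405735137 + 11484492 = 13806479150, q_7 = 34·33739261 + 955003 = 1148089877 → 13806479150/1148089877
APPEND 39: p_8 = 39·13806479150 + 405735137 = 538858421987, q_8 = 39·1148089877 + 33739261 = 44809244464 → 538858421987/44809244464
APPEND 43: p_9 = 43·538858421987 + 13806479150 = 23184718624591, q_9 = 43·44809244464 + 1148089877 = 1927945601829 → 23184718624591/1927945601829
APPEND 24: p_10 = 24·23184718624591 + 538858421987 = 556972105412171, q_10 = 24·1927945601829 + 44809244464 = 46315503688360 → 556972105412171/46315503688360
APPEND 23: p_11 = 23·556972105412171 + 23184718624591 = 12833543143104524, q_11 = 23·46315503688360 + 1927945601829 = 1067184530434109 → 12833543143104524/1067184530434109
APPEND 19: p_12 = 19·12833543143104524 + 556972105412171 = 244394291824398127, q_12 = 19·1067184530434109 + 46315503688360 = 20322821581936431 → 244394291824398127/20322821581936431
APPEND 37: p_13 = 37·244394291824398127 + 12833543143104524 = 9055422340645835223, q_13 = 37·20322821581936431 + 1067184530434109 = 753011583062082056 → 9055422340645835223/753011583062082056
APPEND 32: p_14 = 32·9055422340645835223 + 244394291824398127 = 290017909192491125263, q_14 = 32·753011583062082056 + 20322821581936431 = 24116693479568562223 → 290017909192491125263/24116693479568562223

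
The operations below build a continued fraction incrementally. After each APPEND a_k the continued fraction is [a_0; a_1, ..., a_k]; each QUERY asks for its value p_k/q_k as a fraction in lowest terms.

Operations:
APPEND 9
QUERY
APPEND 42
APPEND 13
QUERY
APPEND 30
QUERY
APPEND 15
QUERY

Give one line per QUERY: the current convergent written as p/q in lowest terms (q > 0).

APPEND 9: p_0 = 9·1 + 0 = 9, q_0 = 9·0 + 1 = 1 → 9/1
APPEND 42: p_1 = 42·9 + 1 = 379, q_1 = 42·1 + 0 = 42 → 379/42
APPEND 13: p_2 = 13·379 + 9 = 4936, q_2 = 13·42 + 1 = 547 → 4936/547
APPEND 30: p_3 = 30·4936 + 379 = 148459, q_3 = 30·547 + 42 = 16452 → 148459/16452
APPEND 15: p_4 = 15·148459 + 4936 = 2231821, q_4 = 15·16452 + 547 = 247327 → 2231821/247327

9/1
4936/547
148459/16452
2231821/247327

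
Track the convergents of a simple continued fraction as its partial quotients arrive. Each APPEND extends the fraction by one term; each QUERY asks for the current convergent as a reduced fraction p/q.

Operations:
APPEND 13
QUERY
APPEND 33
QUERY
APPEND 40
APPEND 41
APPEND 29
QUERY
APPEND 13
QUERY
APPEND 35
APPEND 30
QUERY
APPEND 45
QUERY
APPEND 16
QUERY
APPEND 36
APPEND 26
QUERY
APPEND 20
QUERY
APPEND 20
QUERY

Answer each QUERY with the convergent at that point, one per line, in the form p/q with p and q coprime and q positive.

13/1
430/33
20495940/1572947
267153383/20502505
281393083733/21595321165
12672059632330/972508613047
203034347201013/15581733129917
190572656877789761/14625369166671451
3818775046114664018/293069298234719079
76566073579171070121/5876011333861053031

APPEND 13: p_0 = 13·1 + 0 = 13, q_0 = 13·0 + 1 = 1 → 13/1
APPEND 33: p_1 = 33·13 + 1 = 430, q_1 = 33·1 + 0 = 33 → 430/33
APPEND 40: p_2 = 40·430 + 13 = 17213, q_2 = 40·33 + 1 = 1321 → 17213/1321
APPEND 41: p_3 = 41·17213 + 430 = 706163, q_3 = 41·1321 + 33 = 54194 → 706163/54194
APPEND 29: p_4 = 29·706163 + 17213 = 20495940, q_4 = 29·54194 + 1321 = 1572947 → 20495940/1572947
APPEND 13: p_5 = 13·20495940 + 706163 = 267153383, q_5 = 13·1572947 + 54194 = 20502505 → 267153383/20502505
APPEND 35: p_6 = 35·267153383 + 20495940 = 9370864345, q_6 = 35·20502505 + 1572947 = 719160622 → 9370864345/719160622
APPEND 30: p_7 = 30·9370864345 + 267153383 = 281393083733, q_7 = 30·719160622 + 20502505 = 21595321165 → 281393083733/21595321165
APPEND 45: p_8 = 45·281393083733 + 9370864345 = 12672059632330, q_8 = 45·21595321165 + 719160622 = 972508613047 → 12672059632330/972508613047
APPEND 16: p_9 = 16·12672059632330 + 281393083733 = 203034347201013, q_9 = 16·972508613047 + 21595321165 = 15581733129917 → 203034347201013/15581733129917
APPEND 36: p_10 = 36·203034347201013 + 12672059632330 = 7321908558868798, q_10 = 36·15581733129917 + 972508613047 = 561914901290059 → 7321908558868798/561914901290059
APPEND 26: p_11 = 26·7321908558868798 + 203034347201013 = 190572656877789761, q_11 = 26·561914901290059 + 15581733129917 = 14625369166671451 → 190572656877789761/14625369166671451
APPEND 20: p_12 = 20·190572656877789761 + 7321908558868798 = 3818775046114664018, q_12 = 20·14625369166671451 + 561914901290059 = 293069298234719079 → 3818775046114664018/293069298234719079
APPEND 20: p_13 = 20·3818775046114664018 + 190572656877789761 = 76566073579171070121, q_13 = 20·293069298234719079 + 14625369166671451 = 5876011333861053031 → 76566073579171070121/5876011333861053031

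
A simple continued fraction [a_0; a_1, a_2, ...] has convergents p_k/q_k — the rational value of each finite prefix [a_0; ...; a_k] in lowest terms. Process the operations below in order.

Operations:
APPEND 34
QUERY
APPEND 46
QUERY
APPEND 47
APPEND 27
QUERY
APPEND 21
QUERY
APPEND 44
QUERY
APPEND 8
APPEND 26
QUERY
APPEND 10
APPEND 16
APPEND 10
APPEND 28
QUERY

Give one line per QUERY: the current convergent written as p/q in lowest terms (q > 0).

APPEND 34: p_0 = 34·1 + 0 = 34, q_0 = 34·0 + 1 = 1 → 34/1
APPEND 46: p_1 = 46·34 + 1 = 1565, q_1 = 46·1 + 0 = 46 → 1565/46
APPEND 47: p_2 = 47·1565 + 34 = 73589, q_2 = 47·46 + 1 = 2163 → 73589/2163
APPEND 27: p_3 = 27·73589 + 1565 = 1988468, q_3 = 27·2163 + 46 = 58447 → 1988468/58447
APPEND 21: p_4 = 21·1988468 + 73589 = 41831417, q_4 = 21·58447 + 2163 = 1229550 → 41831417/1229550
APPEND 44: p_5 = 44·41831417 + 1988468 = 1842570816, q_5 = 44·1229550 + 58447 = 54158647 → 1842570816/54158647
APPEND 8: p_6 = 8·1842570816 + 41831417 = 14782397945, q_6 = 8·54158647 + 1229550 = 434498726 → 14782397945/434498726
APPEND 26: p_7 = 26·14782397945 + 1842570816 = 386184917386, q_7 = 26·434498726 + 54158647 = 11351125523 → 386184917386/11351125523
APPEND 10: p_8 = 10·386184917386 + 14782397945 = 3876631571805, q_8 = 10·11351125523 + 434498726 = 113945753956 → 3876631571805/113945753956
APPEND 16: p_9 = 16·3876631571805 + 386184917386 = 62412290066266, q_9 = 16·113945753956 + 11351125523 = 1834483188819 → 62412290066266/1834483188819
APPEND 10: p_10 = 10·62412290066266 + 3876631571805 = 627999532234465, q_10 = 10·1834483188819 + 113945753956 = 18458777642146 → 627999532234465/18458777642146
APPEND 28: p_11 = 28·627999532234465 + 62412290066266 = 17646399192631286, q_11 = 28·18458777642146 + 1834483188819 = 518680257168907 → 17646399192631286/518680257168907

34/1
1565/46
1988468/58447
41831417/1229550
1842570816/54158647
386184917386/11351125523
17646399192631286/518680257168907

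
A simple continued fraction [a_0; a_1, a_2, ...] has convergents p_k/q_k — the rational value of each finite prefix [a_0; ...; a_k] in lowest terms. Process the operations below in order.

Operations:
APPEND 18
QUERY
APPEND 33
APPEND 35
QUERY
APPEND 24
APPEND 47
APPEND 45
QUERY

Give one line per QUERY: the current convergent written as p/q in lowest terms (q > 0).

APPEND 18: p_0 = 18·1 + 0 = 18, q_0 = 18·0 + 1 = 1 → 18/1
APPEND 33: p_1 = 33·18 + 1 = 595, q_1 = 33·1 + 0 = 33 → 595/33
APPEND 35: p_2 = 35·595 + 18 = 20843, q_2 = 35·33 + 1 = 1156 → 20843/1156
APPEND 24: p_3 = 24·20843 + 595 = 500827, q_3 = 24·1156 + 33 = 27777 → 500827/27777
APPEND 47: p_4 = 47·500827 + 20843 = 23559712, q_4 = 47·27777 + 1156 = 1306675 → 23559712/1306675
APPEND 45: p_5 = 45·23559712 + 500827 = 1060687867, q_5 = 45·1306675 + 27777 = 58828152 → 1060687867/58828152

18/1
20843/1156
1060687867/58828152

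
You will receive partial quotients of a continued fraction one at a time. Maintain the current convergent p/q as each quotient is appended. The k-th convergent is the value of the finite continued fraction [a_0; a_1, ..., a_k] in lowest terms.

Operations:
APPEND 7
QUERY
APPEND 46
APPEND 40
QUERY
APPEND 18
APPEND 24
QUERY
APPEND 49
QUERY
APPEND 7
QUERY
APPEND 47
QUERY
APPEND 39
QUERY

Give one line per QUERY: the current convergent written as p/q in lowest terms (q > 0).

7/1
12927/1841
5605143/798257
274885016/39147777
1929800255/274832696
90975497001/12956284489
3549974183294/505569927767

APPEND 7: p_0 = 7·1 + 0 = 7, q_0 = 7·0 + 1 = 1 → 7/1
APPEND 46: p_1 = 46·7 + 1 = 323, q_1 = 46·1 + 0 = 46 → 323/46
APPEND 40: p_2 = 40·323 + 7 = 12927, q_2 = 40·46 + 1 = 1841 → 12927/1841
APPEND 18: p_3 = 18·12927 + 323 = 233009, q_3 = 18·1841 + 46 = 33184 → 233009/33184
APPEND 24: p_4 = 24·233009 + 12927 = 5605143, q_4 = 24·33184 + 1841 = 798257 → 5605143/798257
APPEND 49: p_5 = 49·5605143 + 233009 = 274885016, q_5 = 49·798257 + 33184 = 39147777 → 274885016/39147777
APPEND 7: p_6 = 7·274885016 + 5605143 = 1929800255, q_6 = 7·39147777 + 798257 = 274832696 → 1929800255/274832696
APPEND 47: p_7 = 47·1929800255 + 274885016 = 90975497001, q_7 = 47·274832696 + 39147777 = 12956284489 → 90975497001/12956284489
APPEND 39: p_8 = 39·90975497001 + 1929800255 = 3549974183294, q_8 = 39·12956284489 + 274832696 = 505569927767 → 3549974183294/505569927767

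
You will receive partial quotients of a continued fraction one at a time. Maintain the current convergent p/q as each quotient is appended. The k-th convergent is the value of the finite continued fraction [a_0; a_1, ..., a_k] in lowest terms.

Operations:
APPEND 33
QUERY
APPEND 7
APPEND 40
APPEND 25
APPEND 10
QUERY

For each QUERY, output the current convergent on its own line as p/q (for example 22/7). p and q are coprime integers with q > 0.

APPEND 33: p_0 = 33·1 + 0 = 33, q_0 = 33·0 + 1 = 1 → 33/1
APPEND 7: p_1 = 7·33 + 1 = 232, q_1 = 7·1 + 0 = 7 → 232/7
APPEND 40: p_2 = 40·232 + 33 = 9313, q_2 = 40·7 + 1 = 281 → 9313/281
APPEND 25: p_3 = 25·9313 + 232 = 233057, q_3 = 25·281 + 7 = 7032 → 233057/7032
APPEND 10: p_4 = 10·233057 + 9313 = 2339883, q_4 = 10·7032 + 281 = 70601 → 2339883/70601

33/1
2339883/70601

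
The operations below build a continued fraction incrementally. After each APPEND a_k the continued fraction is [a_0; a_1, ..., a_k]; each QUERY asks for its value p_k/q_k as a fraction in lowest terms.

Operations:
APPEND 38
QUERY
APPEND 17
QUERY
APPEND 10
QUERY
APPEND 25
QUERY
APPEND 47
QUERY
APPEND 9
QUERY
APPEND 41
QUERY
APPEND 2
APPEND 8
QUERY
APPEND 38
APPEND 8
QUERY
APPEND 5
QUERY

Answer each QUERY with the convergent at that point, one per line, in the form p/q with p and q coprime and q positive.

38/1
647/17
6508/171
163347/4292
7683817/201895
69317700/1821347
2849709517/74877122
48999603389/1287481850
14991028927517/393894568978
76822898303101/2018548730781

APPEND 38: p_0 = 38·1 + 0 = 38, q_0 = 38·0 + 1 = 1 → 38/1
APPEND 17: p_1 = 17·38 + 1 = 647, q_1 = 17·1 + 0 = 17 → 647/17
APPEND 10: p_2 = 10·647 + 38 = 6508, q_2 = 10·17 + 1 = 171 → 6508/171
APPEND 25: p_3 = 25·6508 + 647 = 163347, q_3 = 25·171 + 17 = 4292 → 163347/4292
APPEND 47: p_4 = 47·163347 + 6508 = 7683817, q_4 = 47·4292 + 171 = 201895 → 7683817/201895
APPEND 9: p_5 = 9·7683817 + 163347 = 69317700, q_5 = 9·201895 + 4292 = 1821347 → 69317700/1821347
APPEND 41: p_6 = 41·69317700 + 7683817 = 2849709517, q_6 = 41·1821347 + 201895 = 74877122 → 2849709517/74877122
APPEND 2: p_7 = 2·2849709517 + 69317700 = 5768736734, q_7 = 2·74877122 + 1821347 = 151575591 → 5768736734/151575591
APPEND 8: p_8 = 8·5768736734 + 2849709517 = 48999603389, q_8 = 8·151575591 + 74877122 = 1287481850 → 48999603389/1287481850
APPEND 38: p_9 = 38·48999603389 + 5768736734 = 1867753665516, q_9 = 38·1287481850 + 151575591 = 49075885891 → 1867753665516/49075885891
APPEND 8: p_10 = 8·1867753665516 + 48999603389 = 14991028927517, q_10 = 8·49075885891 + 1287481850 = 393894568978 → 14991028927517/393894568978
APPEND 5: p_11 = 5·14991028927517 + 1867753665516 = 76822898303101, q_11 = 5·393894568978 + 49075885891 = 2018548730781 → 76822898303101/2018548730781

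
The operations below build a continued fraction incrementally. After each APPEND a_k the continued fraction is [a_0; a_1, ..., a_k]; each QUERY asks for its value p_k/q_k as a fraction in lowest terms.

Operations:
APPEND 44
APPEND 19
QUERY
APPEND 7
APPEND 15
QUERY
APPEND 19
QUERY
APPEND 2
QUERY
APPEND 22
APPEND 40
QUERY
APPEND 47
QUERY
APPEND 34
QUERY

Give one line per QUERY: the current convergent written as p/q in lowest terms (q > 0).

837/19
89382/2029
1704161/38685
3497704/79399
3149643664/71497919
148111905857/3362187656
5038954442802/114385878223

APPEND 44: p_0 = 44·1 + 0 = 44, q_0 = 44·0 + 1 = 1 → 44/1
APPEND 19: p_1 = 19·44 + 1 = 837, q_1 = 19·1 + 0 = 19 → 837/19
APPEND 7: p_2 = 7·837 + 44 = 5903, q_2 = 7·19 + 1 = 134 → 5903/134
APPEND 15: p_3 = 15·5903 + 837 = 89382, q_3 = 15·134 + 19 = 2029 → 89382/2029
APPEND 19: p_4 = 19·89382 + 5903 = 1704161, q_4 = 19·2029 + 134 = 38685 → 1704161/38685
APPEND 2: p_5 = 2·1704161 + 89382 = 3497704, q_5 = 2·38685 + 2029 = 79399 → 3497704/79399
APPEND 22: p_6 = 22·3497704 + 1704161 = 78653649, q_6 = 22·79399 + 38685 = 1785463 → 78653649/1785463
APPEND 40: p_7 = 40·78653649 + 3497704 = 3149643664, q_7 = 40·1785463 + 79399 = 71497919 → 3149643664/71497919
APPEND 47: p_8 = 47·3149643664 + 78653649 = 148111905857, q_8 = 47·71497919 + 1785463 = 3362187656 → 148111905857/3362187656
APPEND 34: p_9 = 34·148111905857 + 3149643664 = 5038954442802, q_9 = 34·3362187656 + 71497919 = 114385878223 → 5038954442802/114385878223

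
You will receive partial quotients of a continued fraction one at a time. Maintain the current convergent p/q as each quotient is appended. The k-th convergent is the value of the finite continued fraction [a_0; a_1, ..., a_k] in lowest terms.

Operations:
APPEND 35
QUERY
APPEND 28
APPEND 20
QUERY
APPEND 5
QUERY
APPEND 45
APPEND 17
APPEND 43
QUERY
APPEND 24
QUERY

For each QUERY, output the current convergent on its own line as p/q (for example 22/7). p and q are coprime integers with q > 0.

35/1
19655/561
99256/2833
3288148108/93851491
78991918823/2254615399

APPEND 35: p_0 = 35·1 + 0 = 35, q_0 = 35·0 + 1 = 1 → 35/1
APPEND 28: p_1 = 28·35 + 1 = 981, q_1 = 28·1 + 0 = 28 → 981/28
APPEND 20: p_2 = 20·981 + 35 = 19655, q_2 = 20·28 + 1 = 561 → 19655/561
APPEND 5: p_3 = 5·19655 + 981 = 99256, q_3 = 5·561 + 28 = 2833 → 99256/2833
APPEND 45: p_4 = 45·99256 + 19655 = 4486175, q_4 = 45·2833 + 561 = 128046 → 4486175/128046
APPEND 17: p_5 = 17·4486175 + 99256 = 76364231, q_5 = 17·128046 + 2833 = 2179615 → 76364231/2179615
APPEND 43: p_6 = 43·76364231 + 4486175 = 3288148108, q_6 = 43·2179615 + 128046 = 93851491 → 3288148108/93851491
APPEND 24: p_7 = 24·3288148108 + 76364231 = 78991918823, q_7 = 24·93851491 + 2179615 = 2254615399 → 78991918823/2254615399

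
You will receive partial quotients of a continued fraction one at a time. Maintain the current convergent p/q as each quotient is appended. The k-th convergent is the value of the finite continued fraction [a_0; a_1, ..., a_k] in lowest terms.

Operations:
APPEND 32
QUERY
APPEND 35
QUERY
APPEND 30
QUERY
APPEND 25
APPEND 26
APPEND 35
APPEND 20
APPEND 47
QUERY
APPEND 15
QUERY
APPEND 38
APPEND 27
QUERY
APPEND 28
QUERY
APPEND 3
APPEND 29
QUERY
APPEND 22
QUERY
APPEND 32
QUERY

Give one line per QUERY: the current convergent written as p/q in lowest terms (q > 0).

32/1
1121/35
33662/1051
724520541467/22621088712
10883207094133/339797119691
11196615740294200/349582411317881
313919527118356121/9801242428537638
27949620242883870448/872647223639530693
615844600540540512419/19227992229766606041
19734976837540180267856/616168398576170924005

APPEND 32: p_0 = 32·1 + 0 = 32, q_0 = 32·0 + 1 = 1 → 32/1
APPEND 35: p_1 = 35·32 + 1 = 1121, q_1 = 35·1 + 0 = 35 → 1121/35
APPEND 30: p_2 = 30·1121 + 32 = 33662, q_2 = 30·35 + 1 = 1051 → 33662/1051
APPEND 25: p_3 = 25·33662 + 1121 = 842671, q_3 = 25·1051 + 35 = 26310 → 842671/26310
APPEND 26: p_4 = 26·842671 + 33662 = 21943108, q_4 = 26·26310 + 1051 = 685111 → 21943108/685111
APPEND 35: p_5 = 35·21943108 + 842671 = 768851451, q_5 = 35·685111 + 26310 = 24005195 → 768851451/24005195
APPEND 20: p_6 = 20·768851451 + 21943108 = 15398972128, q_6 = 20·24005195 + 685111 = 480789011 → 15398972128/480789011
APPEND 47: p_7 = 47·15398972128 + 768851451 = 724520541467, q_7 = 47·480789011 + 24005195 = 22621088712 → 724520541467/22621088712
APPEND 15: p_8 = 15·724520541467 + 15398972128 = 10883207094133, q_8 = 15·22621088712 + 480789011 = 339797119691 → 10883207094133/339797119691
APPEND 38: p_9 = 38·10883207094133 + 724520541467 = 414286390118521, q_9 = 38·339797119691 + 22621088712 = 12934911636970 → 414286390118521/12934911636970
APPEND 27: p_10 = 27·414286390118521 + 10883207094133 = 11196615740294200, q_10 = 27·12934911636970 + 339797119691 = 349582411317881 → 11196615740294200/349582411317881
APPEND 28: p_11 = 28·11196615740294200 + 414286390118521 = 313919527118356121, q_11 = 28·349582411317881 + 12934911636970 = 9801242428537638 → 313919527118356121/9801242428537638
APPEND 3: p_12 = 3·313919527118356121 + 11196615740294200 = 952955197095362563, q_12 = 3·9801242428537638 + 349582411317881 = 29753309696930795 → 952955197095362563/29753309696930795
APPEND 29: p_13 = 29·952955197095362563 + 313919527118356121 = 27949620242883870448, q_13 = 29·29753309696930795 + 9801242428537638 = 872647223639530693 → 27949620242883870448/872647223639530693
APPEND 22: p_14 = 22·27949620242883870448 + 952955197095362563 = 615844600540540512419, q_14 = 22·872647223639530693 + 29753309696930795 = 19227992229766606041 → 615844600540540512419/19227992229766606041
APPEND 32: p_15 = 32·615844600540540512419 + 27949620242883870448 = 19734976837540180267856, q_15 = 32·19227992229766606041 + 872647223639530693 = 616168398576170924005 → 19734976837540180267856/616168398576170924005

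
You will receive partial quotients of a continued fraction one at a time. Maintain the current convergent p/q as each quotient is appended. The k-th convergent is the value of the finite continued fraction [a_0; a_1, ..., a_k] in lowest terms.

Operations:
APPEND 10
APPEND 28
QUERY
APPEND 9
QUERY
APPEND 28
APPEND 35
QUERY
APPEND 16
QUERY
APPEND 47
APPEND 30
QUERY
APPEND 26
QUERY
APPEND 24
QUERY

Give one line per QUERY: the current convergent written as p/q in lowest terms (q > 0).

APPEND 10: p_0 = 10·1 + 0 = 10, q_0 = 10·0 + 1 = 1 → 10/1
APPEND 28: p_1 = 28·10 + 1 = 281, q_1 = 28·1 + 0 = 28 → 281/28
APPEND 9: p_2 = 9·281 + 10 = 2539, q_2 = 9·28 + 1 = 253 → 2539/253
APPEND 28: p_3 = 28·2539 + 281 = 71373, q_3 = 28·253 + 28 = 7112 → 71373/7112
APPEND 35: p_4 = 35·71373 + 2539 = 2500594, q_4 = 35·7112 + 253 = 249173 → 2500594/249173
APPEND 16: p_5 = 16·2500594 + 71373 = 40080877, q_5 = 16·249173 + 7112 = 3993880 → 40080877/3993880
APPEND 47: p_6 = 47·40080877 + 2500594 = 1886301813, q_6 = 47·3993880 + 249173 = 187961533 → 1886301813/187961533
APPEND 30: p_7 = 30·1886301813 + 40080877 = 56629135267, q_7 = 30·187961533 + 3993880 = 5642839870 → 56629135267/5642839870
APPEND 26: p_8 = 26·56629135267 + 1886301813 = 1474243818755, q_8 = 26·5642839870 + 187961533 = 146901798153 → 1474243818755/146901798153
APPEND 24: p_9 = 24·1474243818755 + 56629135267 = 35438480785387, q_9 = 24·146901798153 + 5642839870 = 3531285995542 → 35438480785387/3531285995542

281/28
2539/253
2500594/249173
40080877/3993880
56629135267/5642839870
1474243818755/146901798153
35438480785387/3531285995542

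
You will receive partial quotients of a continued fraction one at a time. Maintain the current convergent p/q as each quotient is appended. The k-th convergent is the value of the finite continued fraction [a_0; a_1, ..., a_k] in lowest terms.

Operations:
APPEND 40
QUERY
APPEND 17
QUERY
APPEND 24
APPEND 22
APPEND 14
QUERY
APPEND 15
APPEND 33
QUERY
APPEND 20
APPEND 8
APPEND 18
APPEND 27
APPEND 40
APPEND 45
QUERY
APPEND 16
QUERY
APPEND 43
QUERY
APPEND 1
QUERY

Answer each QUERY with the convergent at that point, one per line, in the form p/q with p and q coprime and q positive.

40/1
681/17
5072190/126619
2527723497/63100519
360273208211098121/8993636545649183
5772372961425002177/144097932451780590
248572310549486191732/6205204731972214553
254344683510911193909/6349302664423995143

APPEND 40: p_0 = 40·1 + 0 = 40, q_0 = 40·0 + 1 = 1 → 40/1
APPEND 17: p_1 = 17·40 + 1 = 681, q_1 = 17·1 + 0 = 17 → 681/17
APPEND 24: p_2 = 24·681 + 40 = 16384, q_2 = 24·17 + 1 = 409 → 16384/409
APPEND 22: p_3 = 22·16384 + 681 = 361129, q_3 = 22·409 + 17 = 9015 → 361129/9015
APPEND 14: p_4 = 14·361129 + 16384 = 5072190, q_4 = 14·9015 + 409 = 126619 → 5072190/126619
APPEND 15: p_5 = 15·5072190 + 361129 = 76443979, q_5 = 15·126619 + 9015 = 1908300 → 76443979/1908300
APPEND 33: p_6 = 33·76443979 + 5072190 = 2527723497, q_6 = 33·1908300 + 126619 = 63100519 → 2527723497/63100519
APPEND 20: p_7 = 20·2527723497 + 76443979 = 50630913919, q_7 = 20·63100519 + 1908300 = 1263918680 → 50630913919/1263918680
APPEND 8: p_8 = 8·50630913919 + 2527723497 = 407575034849, q_8 = 8·1263918680 + 63100519 = 10174449959 → 407575034849/10174449959
APPEND 18: p_9 = 18·407575034849 + 50630913919 = 7386981541201, q_9 = 18·10174449959 + 1263918680 = 184404017942 → 7386981541201/184404017942
APPEND 27: p_10 = 27·7386981541201 + 407575034849 = 199856076647276, q_10 = 27·184404017942 + 10174449959 = 4989082934393 → 199856076647276/4989082934393
APPEND 40: p_11 = 40·199856076647276 + 7386981541201 = 8001630047432241, q_11 = 40·4989082934393 + 184404017942 = 199747721393662 → 8001630047432241/199747721393662
APPEND 45: p_12 = 45·8001630047432241 + 199856076647276 = 360273208211098121, q_12 = 45·199747721393662 + 4989082934393 = 8993636545649183 → 360273208211098121/8993636545649183
APPEND 16: p_13 = 16·360273208211098121 + 8001630047432241 = 5772372961425002177, q_13 = 16·8993636545649183 + 199747721393662 = 144097932451780590 → 5772372961425002177/144097932451780590
APPEND 43: p_14 = 43·5772372961425002177 + 360273208211098121 = 248572310549486191732, q_14 = 43·144097932451780590 + 8993636545649183 = 6205204731972214553 → 248572310549486191732/6205204731972214553
APPEND 1: p_15 = 1·248572310549486191732 + 5772372961425002177 = 254344683510911193909, q_15 = 1·6205204731972214553 + 144097932451780590 = 6349302664423995143 → 254344683510911193909/6349302664423995143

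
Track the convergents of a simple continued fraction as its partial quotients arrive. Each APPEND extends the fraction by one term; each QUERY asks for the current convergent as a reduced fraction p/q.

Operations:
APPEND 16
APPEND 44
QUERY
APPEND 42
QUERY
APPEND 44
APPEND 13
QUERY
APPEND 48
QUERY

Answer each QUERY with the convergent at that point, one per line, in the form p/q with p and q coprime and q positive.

APPEND 16: p_0 = 16·1 + 0 = 16, q_0 = 16·0 + 1 = 1 → 16/1
APPEND 44: p_1 = 44·16 + 1 = 705, q_1 = 44·1 + 0 = 44 → 705/44
APPEND 42: p_2 = 42·705 + 16 = 29626, q_2 = 42·44 + 1 = 1849 → 29626/1849
APPEND 44: p_3 = 44·29626 + 705 = 1304249, q_3 = 44·1849 + 44 = 81400 → 1304249/81400
APPEND 13: p_4 = 13·1304249 + 29626 = 16984863, q_4 = 13·81400 + 1849 = 1060049 → 16984863/1060049
APPEND 48: p_5 = 48·16984863 + 1304249 = 816577673, q_5 = 48·1060049 + 81400 = 50963752 → 816577673/50963752

705/44
29626/1849
16984863/1060049
816577673/50963752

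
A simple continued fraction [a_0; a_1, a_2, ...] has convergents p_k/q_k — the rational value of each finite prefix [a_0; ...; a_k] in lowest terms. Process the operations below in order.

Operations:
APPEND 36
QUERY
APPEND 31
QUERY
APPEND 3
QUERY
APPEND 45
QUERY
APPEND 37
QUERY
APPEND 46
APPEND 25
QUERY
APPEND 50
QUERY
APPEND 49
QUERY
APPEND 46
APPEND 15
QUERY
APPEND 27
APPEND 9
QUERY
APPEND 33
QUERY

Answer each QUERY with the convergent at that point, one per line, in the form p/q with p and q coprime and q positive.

36/1
1117/31
3387/94
153532/4261
5684071/157751
6546204021/181677926
327571821848/9091157107
16057565474573/445648376169
11100691320257663/308079395289384
2715219462395739626/75355952698757625
89902699900290016765/2495085091648275874

APPEND 36: p_0 = 36·1 + 0 = 36, q_0 = 36·0 + 1 = 1 → 36/1
APPEND 31: p_1 = 31·36 + 1 = 1117, q_1 = 31·1 + 0 = 31 → 1117/31
APPEND 3: p_2 = 3·1117 + 36 = 3387, q_2 = 3·31 + 1 = 94 → 3387/94
APPEND 45: p_3 = 45·3387 + 1117 = 153532, q_3 = 45·94 + 31 = 4261 → 153532/4261
APPEND 37: p_4 = 37·153532 + 3387 = 5684071, q_4 = 37·4261 + 94 = 157751 → 5684071/157751
APPEND 46: p_5 = 46·5684071 + 153532 = 261620798, q_5 = 46·157751 + 4261 = 7260807 → 261620798/7260807
APPEND 25: p_6 = 25·261620798 + 5684071 = 6546204021, q_6 = 25·7260807 + 157751 = 181677926 → 6546204021/181677926
APPEND 50: p_7 = 50·6546204021 + 261620798 = 327571821848, q_7 = 50·181677926 + 7260807 = 9091157107 → 327571821848/9091157107
APPEND 49: p_8 = 49·327571821848 + 6546204021 = 16057565474573, q_8 = 49·9091157107 + 181677926 = 445648376169 → 16057565474573/445648376169
APPEND 46: p_9 = 46·16057565474573 + 327571821848 = 738975583652206, q_9 = 46·445648376169 + 9091157107 = 20508916460881 → 738975583652206/20508916460881
APPEND 15: p_10 = 15·738975583652206 + 16057565474573 = 11100691320257663, q_10 = 15·20508916460881 + 445648376169 = 308079395289384 → 11100691320257663/308079395289384
APPEND 27: p_11 = 27·11100691320257663 + 738975583652206 = 300457641230609107, q_11 = 27·308079395289384 + 20508916460881 = 8338652589274249 → 300457641230609107/8338652589274249
APPEND 9: p_12 = 9·300457641230609107 + 11100691320257663 = 2715219462395739626, q_12 = 9·8338652589274249 + 308079395289384 = 75355952698757625 → 2715219462395739626/75355952698757625
APPEND 33: p_13 = 33·2715219462395739626 + 300457641230609107 = 89902699900290016765, q_13 = 33·75355952698757625 + 8338652589274249 = 2495085091648275874 → 89902699900290016765/2495085091648275874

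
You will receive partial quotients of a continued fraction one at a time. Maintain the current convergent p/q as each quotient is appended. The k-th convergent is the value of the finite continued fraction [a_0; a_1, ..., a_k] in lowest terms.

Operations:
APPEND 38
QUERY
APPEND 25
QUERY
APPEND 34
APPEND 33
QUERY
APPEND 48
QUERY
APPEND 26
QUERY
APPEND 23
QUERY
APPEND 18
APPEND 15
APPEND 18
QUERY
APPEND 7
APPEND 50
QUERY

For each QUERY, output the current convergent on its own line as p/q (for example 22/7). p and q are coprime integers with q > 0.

APPEND 38: p_0 = 38·1 + 0 = 38, q_0 = 38·0 + 1 = 1 → 38/1
APPEND 25: p_1 = 25·38 + 1 = 951, q_1 = 25·1 + 0 = 25 → 951/25
APPEND 34: p_2 = 34·951 + 38 = 32372, q_2 = 34·25 + 1 = 851 → 32372/851
APPEND 33: p_3 = 33·32372 + 951 = 1069227, q_3 = 33·851 + 25 = 28108 → 1069227/28108
APPEND 48: p_4 = 48·1069227 + 32372 = 51355268, q_4 = 48·28108 + 851 = 1350035 → 51355268/1350035
APPEND 26: p_5 = 26·51355268 + 1069227 = 1336306195, q_5 = 26·1350035 + 28108 = 35129018 → 1336306195/35129018
APPEND 23: p_6 = 23·1336306195 + 51355268 = 30786397753, q_6 = 23·35129018 + 1350035 = 809317449 → 30786397753/809317449
APPEND 18: p_7 = 18·30786397753 + 1336306195 = 555491465749, q_7 = 18·809317449 + 35129018 = 14602843100 → 555491465749/14602843100
APPEND 15: p_8 = 15·555491465749 + 30786397753 = 8363158383988, q_8 = 15·14602843100 + 809317449 = 219851963949 → 8363158383988/219851963949
APPEND 18: p_9 = 18·8363158383988 + 555491465749 = 151092342377533, q_9 = 18·219851963949 + 14602843100 = 3971938194182 → 151092342377533/3971938194182
APPEND 7: p_10 = 7·151092342377533 + 8363158383988 = 1066009555026719, q_10 = 7·3971938194182 + 219851963949 = 28023419323223 → 1066009555026719/28023419323223
APPEND 50: p_11 = 50·1066009555026719 + 151092342377533 = 53451570093713483, q_11 = 50·28023419323223 + 3971938194182 = 1405142904355332 → 53451570093713483/1405142904355332

38/1
951/25
1069227/28108
51355268/1350035
1336306195/35129018
30786397753/809317449
151092342377533/3971938194182
53451570093713483/1405142904355332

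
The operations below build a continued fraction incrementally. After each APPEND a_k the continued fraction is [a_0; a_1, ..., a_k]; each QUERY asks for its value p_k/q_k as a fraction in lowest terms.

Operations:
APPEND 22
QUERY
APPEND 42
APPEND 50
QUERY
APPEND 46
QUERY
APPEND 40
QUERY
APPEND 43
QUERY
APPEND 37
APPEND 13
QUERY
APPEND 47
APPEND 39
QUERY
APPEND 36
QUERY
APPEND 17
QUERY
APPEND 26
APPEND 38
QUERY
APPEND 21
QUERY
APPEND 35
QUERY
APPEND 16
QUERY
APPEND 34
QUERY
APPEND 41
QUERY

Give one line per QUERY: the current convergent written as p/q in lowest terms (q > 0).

22/1
46272/2101
2129437/96688
85223752/3869621
3666750773/166490391
1768481781362/80298673535
3248690032109675/147508163812622
117036095554674667/5314074098924625
1992862314461579014/90486767845531247
1975388200633579282192/89693348214989539033
41535083669576720655063/1885918282552863056740
1455703316635818802209397/66096833237565196524933
23332788149842677556005415/1059435250083596007455668
794770500411286855706393507/36086895336079829450017645
32608923305012603761518139202/1480622144029356603458179113

APPEND 22: p_0 = 22·1 + 0 = 22, q_0 = 22·0 + 1 = 1 → 22/1
APPEND 42: p_1 = 42·22 + 1 = 925, q_1 = 42·1 + 0 = 42 → 925/42
APPEND 50: p_2 = 50·925 + 22 = 46272, q_2 = 50·42 + 1 = 2101 → 46272/2101
APPEND 46: p_3 = 46·46272 + 925 = 2129437, q_3 = 46·2101 + 42 = 96688 → 2129437/96688
APPEND 40: p_4 = 40·2129437 + 46272 = 85223752, q_4 = 40·96688 + 2101 = 3869621 → 85223752/3869621
APPEND 43: p_5 = 43·85223752 + 2129437 = 3666750773, q_5 = 43·3869621 + 96688 = 166490391 → 3666750773/166490391
APPEND 37: p_6 = 37·3666750773 + 85223752 = 135755002353, q_6 = 37·166490391 + 3869621 = 6164014088 → 135755002353/6164014088
APPEND 13: p_7 = 13·135755002353 + 3666750773 = 1768481781362, q_7 = 13·6164014088 + 166490391 = 80298673535 → 1768481781362/80298673535
APPEND 47: p_8 = 47·1768481781362 + 135755002353 = 83254398726367, q_8 = 47·80298673535 + 6164014088 = 3780201670233 → 83254398726367/3780201670233
APPEND 39: p_9 = 39·83254398726367 + 1768481781362 = 3248690032109675, q_9 = 39·3780201670233 + 80298673535 = 147508163812622 → 3248690032109675/147508163812622
APPEND 36: p_10 = 36·3248690032109675 + 83254398726367 = 117036095554674667, q_10 = 36·147508163812622 + 3780201670233 = 5314074098924625 → 117036095554674667/5314074098924625
APPEND 17: p_11 = 17·117036095554674667 + 3248690032109675 = 1992862314461579014, q_11 = 17·5314074098924625 + 147508163812622 = 90486767845531247 → 1992862314461579014/90486767845531247
APPEND 26: p_12 = 26·1992862314461579014 + 117036095554674667 = 51931456271555729031, q_12 = 26·90486767845531247 + 5314074098924625 = 2357970038082737047 → 51931456271555729031/2357970038082737047
APPEND 38: p_13 = 38·51931456271555729031 + 1992862314461579014 = 1975388200633579282192, q_13 = 38·2357970038082737047 + 90486767845531247 = 89693348214989539033 → 1975388200633579282192/89693348214989539033
APPEND 21: p_14 = 21·1975388200633579282192 + 51931456271555729031 = 41535083669576720655063, q_14 = 21·89693348214989539033 + 2357970038082737047 = 1885918282552863056740 → 41535083669576720655063/1885918282552863056740
APPEND 35: p_15 = 35·41535083669576720655063 + 1975388200633579282192 = 1455703316635818802209397, q_15 = 35·1885918282552863056740 + 89693348214989539033 = 66096833237565196524933 → 1455703316635818802209397/66096833237565196524933
APPEND 16: p_16 = 16·1455703316635818802209397 + 41535083669576720655063 = 23332788149842677556005415, q_16 = 16·66096833237565196524933 + 1885918282552863056740 = 1059435250083596007455668 → 23332788149842677556005415/1059435250083596007455668
APPEND 34: p_17 = 34·23332788149842677556005415 + 1455703316635818802209397 = 794770500411286855706393507, q_17 = 34·1059435250083596007455668 + 66096833237565196524933 = 36086895336079829450017645 → 794770500411286855706393507/36086895336079829450017645
APPEND 41: p_18 = 41·794770500411286855706393507 + 23332788149842677556005415 = 32608923305012603761518139202, q_18 = 41·36086895336079829450017645 + 1059435250083596007455668 = 1480622144029356603458179113 → 32608923305012603761518139202/1480622144029356603458179113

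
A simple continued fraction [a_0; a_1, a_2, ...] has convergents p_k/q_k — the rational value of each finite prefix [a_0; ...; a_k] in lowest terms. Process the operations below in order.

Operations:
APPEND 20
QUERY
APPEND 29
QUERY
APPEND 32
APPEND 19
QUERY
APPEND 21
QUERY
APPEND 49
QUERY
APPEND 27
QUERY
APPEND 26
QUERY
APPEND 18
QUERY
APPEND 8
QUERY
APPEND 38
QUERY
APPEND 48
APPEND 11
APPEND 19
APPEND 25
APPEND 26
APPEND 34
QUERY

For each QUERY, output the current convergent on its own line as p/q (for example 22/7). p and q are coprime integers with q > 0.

APPEND 20: p_0 = 20·1 + 0 = 20, q_0 = 20·0 + 1 = 1 → 20/1
APPEND 29: p_1 = 29·20 + 1 = 581, q_1 = 29·1 + 0 = 29 → 581/29
APPEND 32: p_2 = 32·581 + 20 = 18612, q_2 = 32·29 + 1 = 929 → 18612/929
APPEND 19: p_3 = 19·18612 + 581 = 354209, q_3 = 19·929 + 29 = 17680 → 354209/17680
APPEND 21: p_4 = 21·354209 + 18612 = 7457001, q_4 = 21·17680 + 929 = 372209 → 7457001/372209
APPEND 49: p_5 = 49·7457001 + 354209 = 365747258, q_5 = 49·372209 + 17680 = 18255921 → 365747258/18255921
APPEND 27: p_6 = 27·365747258 + 7457001 = 9882632967, q_6 = 27·18255921 + 372209 = 493282076 → 9882632967/493282076
APPEND 26: p_7 = 26·9882632967 + 365747258 = 257314204400, q_7 = 26·493282076 + 18255921 = 12843589897 → 257314204400/12843589897
APPEND 18: p_8 = 18·257314204400 + 9882632967 = 4641538312167, q_8 = 18·12843589897 + 493282076 = 231677900222 → 4641538312167/231677900222
APPEND 8: p_9 = 8·4641538312167 + 257314204400 = 37389620701736, q_9 = 8·231677900222 + 12843589897 = 1866266791673 → 37389620701736/1866266791673
APPEND 38: p_10 = 38·37389620701736 + 4641538312167 = 1425447124978135, q_10 = 38·1866266791673 + 231677900222 = 71149815983796 → 1425447124978135/71149815983796
APPEND 48: p_11 = 48·1425447124978135 + 37389620701736 = 68458851619652216, q_11 = 48·71149815983796 + 1866266791673 = 3417057434013881 → 68458851619652216/3417057434013881
APPEND 11: p_12 = 11·68458851619652216 + 1425447124978135 = 754472814941152511, q_12 = 11·3417057434013881 + 71149815983796 = 37658781590136487 → 754472814941152511/37658781590136487
APPEND 19: p_13 = 19·754472814941152511 + 68458851619652216 = 14403442335501549925, q_13 = 19·37658781590136487 + 3417057434013881 = 718933907646607134 → 14403442335501549925/718933907646607134
APPEND 25: p_14 = 25·14403442335501549925 + 754472814941152511 = 360840531202479900636, q_14 = 25·718933907646607134 + 37658781590136487 = 18011006472755314837 → 360840531202479900636/18011006472755314837
APPEND 26: p_15 = 26·360840531202479900636 + 14403442335501549925 = 9396257253599978966461, q_15 = 26·18011006472755314837 + 718933907646607134 = 469005102199284792896 → 9396257253599978966461/469005102199284792896
APPEND 34: p_16 = 34·9396257253599978966461 + 360840531202479900636 = 319833587153601764760310, q_16 = 34·469005102199284792896 + 18011006472755314837 = 15964184481248438273301 → 319833587153601764760310/15964184481248438273301

20/1
581/29
354209/17680
7457001/372209
365747258/18255921
9882632967/493282076
257314204400/12843589897
4641538312167/231677900222
37389620701736/1866266791673
1425447124978135/71149815983796
319833587153601764760310/15964184481248438273301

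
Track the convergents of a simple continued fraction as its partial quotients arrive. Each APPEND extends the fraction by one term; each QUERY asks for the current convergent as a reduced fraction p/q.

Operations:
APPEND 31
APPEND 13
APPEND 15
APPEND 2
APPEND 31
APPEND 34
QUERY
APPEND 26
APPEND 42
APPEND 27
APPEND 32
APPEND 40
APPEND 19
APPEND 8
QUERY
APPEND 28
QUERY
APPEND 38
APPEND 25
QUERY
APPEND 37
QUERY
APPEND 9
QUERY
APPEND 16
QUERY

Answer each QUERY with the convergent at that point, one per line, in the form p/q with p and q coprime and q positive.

13485324/433939
78347808338374595/2521123675081604
2203468183367885739/70904546306969209
2097456937591318702664/67493251629804757859
77689716829655110031245/2499947204186115952329
701304908404487308983869/22567018089304848328820
11298568251301452053773149/363572236633063689213449

APPEND 31: p_0 = 31·1 + 0 = 31, q_0 = 31·0 + 1 = 1 → 31/1
APPEND 13: p_1 = 13·31 + 1 = 404, q_1 = 13·1 + 0 = 13 → 404/13
APPEND 15: p_2 = 15·404 + 31 = 6091, q_2 = 15·13 + 1 = 196 → 6091/196
APPEND 2: p_3 = 2·6091 + 404 = 12586, q_3 = 2·196 + 13 = 405 → 12586/405
APPEND 31: p_4 = 31·12586 + 6091 = 396257, q_4 = 31·405 + 196 = 12751 → 396257/12751
APPEND 34: p_5 = 34·396257 + 12586 = 13485324, q_5 = 34·12751 + 405 = 433939 → 13485324/433939
APPEND 26: p_6 = 26·13485324 + 396257 = 351014681, q_6 = 26·433939 + 12751 = 11295165 → 351014681/11295165
APPEND 42: p_7 = 42·351014681 + 13485324 = 14756101926, q_7 = 42·11295165 + 433939 = 474830869 → 14756101926/474830869
APPEND 27: p_8 = 27·14756101926 + 351014681 = 398765766683, q_8 = 27·474830869 + 11295165 = 12831728628 → 398765766683/12831728628
APPEND 32: p_9 = 32·398765766683 + 14756101926 = 12775260635782, q_9 = 32·12831728628 + 474830869 = 411090146965 → 12775260635782/411090146965
APPEND 40: p_10 = 40·12775260635782 + 398765766683 = 511409191197963, q_10 = 40·411090146965 + 12831728628 = 16456437607228 → 511409191197963/16456437607228
APPEND 19: p_11 = 19·511409191197963 + 12775260635782 = 9729549893397079, q_11 = 19·16456437607228 + 411090146965 = 313083404684297 → 9729549893397079/313083404684297
APPEND 8: p_12 = 8·9729549893397079 + 511409191197963 = 78347808338374595, q_12 = 8·313083404684297 + 16456437607228 = 2521123675081604 → 78347808338374595/2521123675081604
APPEND 28: p_13 = 28·78347808338374595 + 9729549893397079 = 2203468183367885739, q_13 = 28·2521123675081604 + 313083404684297 = 70904546306969209 → 2203468183367885739/70904546306969209
APPEND 38: p_14 = 38·2203468183367885739 + 78347808338374595 = 83810138776318032677, q_14 = 38·70904546306969209 + 2521123675081604 = 2696893883339911546 → 83810138776318032677/2696893883339911546
APPEND 25: p_15 = 25·83810138776318032677 + 2203468183367885739 = 2097456937591318702664, q_15 = 25·2696893883339911546 + 70904546306969209 = 67493251629804757859 → 2097456937591318702664/67493251629804757859
APPEND 37: p_16 = 37·2097456937591318702664 + 83810138776318032677 = 77689716829655110031245, q_16 = 37·67493251629804757859 + 2696893883339911546 = 2499947204186115952329 → 77689716829655110031245/2499947204186115952329
APPEND 9: p_17 = 9·77689716829655110031245 + 2097456937591318702664 = 701304908404487308983869, q_17 = 9·2499947204186115952329 + 67493251629804757859 = 22567018089304848328820 → 701304908404487308983869/22567018089304848328820
APPEND 16: p_18 = 16·701304908404487308983869 + 77689716829655110031245 = 11298568251301452053773149, q_18 = 16·22567018089304848328820 + 2499947204186115952329 = 363572236633063689213449 → 11298568251301452053773149/363572236633063689213449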